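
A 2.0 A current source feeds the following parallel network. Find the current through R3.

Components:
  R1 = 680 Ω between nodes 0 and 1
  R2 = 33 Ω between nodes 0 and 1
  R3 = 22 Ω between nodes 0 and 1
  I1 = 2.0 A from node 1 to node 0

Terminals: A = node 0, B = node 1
All resistors sit directly between nodes 0 and 1, so they are in parallel and share one voltage V; the full source current 2 A splits among them.
1/R_par = 1/680 + 1/33 + 1/22 = 0.07723 S  =>  R_par = 12.95 Ω
V = I × R_par = 2 × 12.95 = 25.9 V
I_R3 = V/R3 = 25.9/22 = 1.177 A

Final answer: 1.177 A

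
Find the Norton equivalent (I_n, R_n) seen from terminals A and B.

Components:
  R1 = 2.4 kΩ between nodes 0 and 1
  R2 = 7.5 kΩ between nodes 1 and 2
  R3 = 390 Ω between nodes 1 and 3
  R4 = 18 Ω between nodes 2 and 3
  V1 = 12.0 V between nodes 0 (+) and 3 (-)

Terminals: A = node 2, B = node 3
Find the Thévenin equivalent first; then I_n = V_th/R_th and R_n = R_th.
Step 1 — V_th is the open-circuit voltage V_A - V_B (nothing connected across the terminals).
Nodal analysis, taking node 3 as the 0 V reference.
Source V1 fixes V_0 = 12 V.
KCL at each unknown node (sum of currents leaving = 0; resistances in Ω):
  Node 1: (V_1 - 12)/2400 + (V_1 - V_2)/7500 + (V_1 - 0)/390 = 0
  Node 2: (V_2 - V_1)/7500 + (V_2 - 0)/18 = 0
Collecting terms (coefficients in siemens):
  0.003114·V_1 - 0.0001333·V_2 = 0.005
  0.05569·V_2 - 0.0001333·V_1 = 0
Determinant D = (0.003114)(0.05569) - (-0.0001333)(-0.0001333) = 0.0001734
V_1 = [(0.005)(0.05569) - (-0.0001333)(0)]/D = 1.606 V
V_2 = [(0.003114)(0) - (0.005)(-0.0001333)]/D = 0.003845 V
V_th = V_2 - V_3 = 0.003845 - 0 = 0.003845 V
Step 2 — R_th: zero the source — replace V1 by a short circuit (node 3 merges into node 0) — and find the resistance seen between A (node 2) and B (node 0).
Reduce the network between node 2 (A) and node 0 (B) by series/parallel combination:
  Rp1 = R1 ‖ R3 (parallel, both between nodes 0 and 1) = 1/(1/2400 + 1/390) = 335.5 Ω
  Rs1 = R2 + Rp1 (series, joined only at node 1) = 7500 + 335.5 = 7835 Ω
  Rp2 = R4 ‖ Rs1 (parallel, both between nodes 0 and 2) = 1/(1/18 + 1/7835) = 17.96 Ω
R_th = 17.96 Ω
I_n = V_th/R_th = 0.003845/17.96 = 0.0002141 A, and R_n = R_th = 17.96 Ω

Final answer: I_n = 0.0002141 A, R_n = 17.96 Ω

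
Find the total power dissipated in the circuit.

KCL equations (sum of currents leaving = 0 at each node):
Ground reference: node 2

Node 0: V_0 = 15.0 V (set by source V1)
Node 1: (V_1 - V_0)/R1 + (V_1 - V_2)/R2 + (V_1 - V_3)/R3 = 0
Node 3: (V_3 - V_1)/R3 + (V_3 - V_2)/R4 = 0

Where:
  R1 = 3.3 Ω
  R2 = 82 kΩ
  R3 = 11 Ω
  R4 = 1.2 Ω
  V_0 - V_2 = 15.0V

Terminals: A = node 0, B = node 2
Nodal analysis, taking node 2 as the 0 V reference.
Source V1 fixes V_0 = 15 V.
KCL at each unknown node (sum of currents leaving = 0; resistances in Ω):
  Node 1: (V_1 - 15)/3.3 + (V_1 - 0)/82000 + (V_1 - V_3)/11 = 0
  Node 3: (V_3 - V_1)/11 + (V_3 - 0)/1.2 = 0
Collecting terms (coefficients in siemens):
  0.394·V_1 - 0.09091·V_3 = 4.545
  0.9242·V_3 - 0.09091·V_1 = 0
Determinant D = (0.394)(0.9242) - (-0.09091)(-0.09091) = 0.3558
V_1 = [(4.545)(0.9242) - (-0.09091)(0)]/D = 11.81 V
V_3 = [(0.394)(0) - (4.545)(-0.09091)]/D = 1.161 V
Power in each resistor, P = (ΔV)²/R:
  P_R1 = (15 - 11.81)²/3.3 = 3.091 W
  P_R2 = (11.81 - 0)²/82000 = 0.0017 W
  P_R3 = (11.81 - 1.161)²/11 = 10.3 W
  P_R4 = (0 - 1.161)²/1.2 = 1.124 W
P_total = P_R1 + P_R2 + P_R3 + P_R4 = 14.52 W

Final answer: 14.52 W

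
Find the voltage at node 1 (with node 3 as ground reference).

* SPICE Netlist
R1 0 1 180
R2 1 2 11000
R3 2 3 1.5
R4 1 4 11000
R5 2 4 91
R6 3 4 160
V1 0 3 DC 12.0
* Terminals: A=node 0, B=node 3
Nodal analysis, taking node 3 as the 0 V reference.
Source V1 fixes V_0 = 12 V.
KCL at each unknown node (sum of currents leaving = 0; resistances in Ω):
  Node 1: (V_1 - 12)/180 + (V_1 - V_2)/11000 + (V_1 - V_4)/11000 = 0
  Node 2: (V_2 - V_1)/11000 + (V_2 - 0)/1.5 + (V_2 - V_4)/91 = 0
  Node 4: (V_4 - V_1)/11000 + (V_4 - V_2)/91 + (V_4 - 0)/160 = 0
Collecting terms (coefficients in siemens):
  0.005737·V_1 - 0.00009091·V_2 - 0.00009091·V_4 = 0.06667
  0.6777·V_2 - 0.00009091·V_1 - 0.01099·V_4 = 0
  0.01733·V_4 - 0.00009091·V_1 - 0.01099·V_2 = 0
Solving these 3 simultaneous equations (Gaussian elimination) gives:
  V_1 = 11.62 V, V_2 = 0.002574 V, V_4 = 0.06259 V
The requested potential is V_1 = 11.62 V.

Final answer: V_1 = 11.62 V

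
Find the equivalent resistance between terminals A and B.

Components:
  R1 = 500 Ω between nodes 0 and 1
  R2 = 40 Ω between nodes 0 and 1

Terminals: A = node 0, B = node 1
Reduce the network between node 0 (A) and node 1 (B) by series/parallel combination:
  Rp1 = R1 ‖ R2 (parallel, both between nodes 0 and 1) = 1/(1/500 + 1/40) = 37.04 Ω
R_eq = 37.04 Ω

Final answer: 37.04 Ω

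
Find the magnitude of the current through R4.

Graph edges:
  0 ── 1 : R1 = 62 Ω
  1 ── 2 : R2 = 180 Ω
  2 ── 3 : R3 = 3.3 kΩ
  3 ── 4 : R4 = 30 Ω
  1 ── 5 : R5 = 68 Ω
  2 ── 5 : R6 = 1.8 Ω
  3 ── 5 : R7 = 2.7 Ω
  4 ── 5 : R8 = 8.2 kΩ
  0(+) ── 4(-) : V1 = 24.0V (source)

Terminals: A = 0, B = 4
Nodal analysis, taking node 4 as the 0 V reference.
Source V1 fixes V_0 = 24 V.
KCL at each unknown node (sum of currents leaving = 0; resistances in Ω):
  Node 1: (V_1 - 24)/62 + (V_1 - V_2)/180 + (V_1 - V_5)/68 = 0
  Node 2: (V_2 - V_1)/180 + (V_2 - V_3)/3300 + (V_2 - V_5)/1.8 = 0
  Node 3: (V_3 - V_2)/3300 + (V_3 - 0)/30 + (V_3 - V_5)/2.7 = 0
  Node 5: (V_5 - V_1)/68 + (V_5 - V_2)/1.8 + (V_5 - V_3)/2.7 + (V_5 - 0)/8200 = 0
Collecting terms (coefficients in siemens):
  0.03639·V_1 - 0.005556·V_2 - 0.01471·V_5 = 0.3871
  0.5614·V_2 - 0.005556·V_1 - 0.000303·V_3 - 0.5556·V_5 = 0
  0.404·V_3 - 0.000303·V_2 - 0.3704·V_5 = 0
  0.9408·V_5 - 0.01471·V_1 - 0.5556·V_2 - 0.3704·V_3 = 0
Solving these 4 simultaneous equations (Gaussian elimination) gives:
  V_1 = 13.67 V, V_2 = 5.507 V, V_3 = 4.978 V, V_5 = 5.426 V
I_R4 = (V_3 - V_4)/R4 = (4.978 - 0)/30 = 0.1659 A
|I_R4| = 0.1659 A

Final answer: |I_R4| = 0.1659 A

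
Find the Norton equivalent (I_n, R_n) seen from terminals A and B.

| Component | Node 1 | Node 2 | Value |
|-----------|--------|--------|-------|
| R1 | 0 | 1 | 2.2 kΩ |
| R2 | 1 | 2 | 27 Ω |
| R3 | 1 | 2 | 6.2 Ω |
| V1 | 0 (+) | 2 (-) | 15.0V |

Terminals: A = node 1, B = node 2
Find the Thévenin equivalent first; then I_n = V_th/R_th and R_n = R_th.
Step 1 — V_th is the open-circuit voltage V_A - V_B (nothing connected across the terminals).
Nodal analysis, taking node 2 as the 0 V reference.
Source V1 fixes V_0 = 15 V.
KCL at each unknown node (sum of currents leaving = 0; resistances in Ω):
  Node 1: (V_1 - 15)/2200 + (V_1 - 0)/27 + (V_1 - 0)/6.2 = 0
Collecting terms: 0.1988 × V_1 = 0.006818  =>  V_1 = 0.0343 V
V_th = V_1 - V_2 = 0.0343 - 0 = 0.0343 V
Step 2 — R_th: zero the source — replace V1 by a short circuit (node 2 merges into node 0) — and find the resistance seen between A (node 1) and B (node 0).
Reduce the network between node 1 (A) and node 0 (B) by series/parallel combination:
  Rp1 = R1 ‖ R2 ‖ R3 (parallel, all between nodes 0 and 1) = 1/(1/2200 + 1/27 + 1/6.2) = 5.031 Ω
R_th = 5.031 Ω
I_n = V_th/R_th = 0.0343/5.031 = 0.006818 A, and R_n = R_th = 5.031 Ω

Final answer: I_n = 0.006818 A, R_n = 5.031 Ω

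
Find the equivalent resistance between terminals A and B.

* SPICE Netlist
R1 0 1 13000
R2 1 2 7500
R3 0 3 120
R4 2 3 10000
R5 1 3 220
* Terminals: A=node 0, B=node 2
The network is not a plain series/parallel combination. Inject a 1 A test current into terminal A (node 0) and return it from terminal B (node 2); then R_eq = V_A / (1 A).
Nodal analysis, taking node 2 as the 0 V reference.
Current source I_test pushes 1 A into node 0 and draws it out of node 2.
KCL at each unknown node (sum of currents leaving = 0; resistances in Ω):
  Node 0: (V_0 - V_1)/13000 + (V_0 - V_3)/120 - 1 = 0
  Node 1: (V_1 - V_0)/13000 + (V_1 - 0)/7500 + (V_1 - V_3)/220 = 0
  Node 3: (V_3 - V_0)/120 + (V_3 - V_1)/220 + (V_3 - 0)/10000 = 0
Collecting terms (coefficients in siemens):
  0.00841·V_0 - 0.00007692·V_1 - 0.008333·V_3 = 1
  0.004756·V_1 - 0.00007692·V_0 - 0.004545·V_3 = 0
  0.01298·V_3 - 0.008333·V_0 - 0.004545·V_1 = 0
Solving these 3 simultaneous equations (Gaussian elimination) gives:
  V_0 = 4472 V, V_1 = 4234 V, V_3 = 4354 V
R_eq = V_0 / 1 A = 4472 Ω = 4.472 kΩ

Final answer: 4.472 kΩ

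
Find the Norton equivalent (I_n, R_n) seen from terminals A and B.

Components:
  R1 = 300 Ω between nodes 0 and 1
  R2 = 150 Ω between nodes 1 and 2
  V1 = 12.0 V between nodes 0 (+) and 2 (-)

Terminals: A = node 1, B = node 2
Find the Thévenin equivalent first; then I_n = V_th/R_th and R_n = R_th.
Step 1 — V_th is the open-circuit voltage V_A - V_B (nothing connected across the terminals).
Nodal analysis, taking node 2 as the 0 V reference.
Source V1 fixes V_0 = 12 V.
KCL at each unknown node (sum of currents leaving = 0; resistances in Ω):
  Node 1: (V_1 - 12)/300 + (V_1 - 0)/150 = 0
Collecting terms: 0.01 × V_1 = 0.04  =>  V_1 = 4 V
V_th = V_1 - V_2 = 4 - 0 = 4 V
Step 2 — R_th: zero the source — replace V1 by a short circuit (node 2 merges into node 0) — and find the resistance seen between A (node 1) and B (node 0).
Reduce the network between node 1 (A) and node 0 (B) by series/parallel combination:
  Rp1 = R1 ‖ R2 (parallel, both between nodes 0 and 1) = 1/(1/300 + 1/150) = 100 Ω
R_th = 100 Ω
I_n = V_th/R_th = 4/100 = 0.04 A, and R_n = R_th = 100 Ω

Final answer: I_n = 0.04 A, R_n = 100 Ω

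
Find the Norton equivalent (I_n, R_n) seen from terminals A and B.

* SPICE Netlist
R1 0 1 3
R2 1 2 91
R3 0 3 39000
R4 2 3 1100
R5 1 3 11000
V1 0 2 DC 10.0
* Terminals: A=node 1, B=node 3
Find the Thévenin equivalent first; then I_n = V_th/R_th and R_n = R_th.
Step 1 — V_th is the open-circuit voltage V_A - V_B (nothing connected across the terminals).
Nodal analysis, taking node 2 as the 0 V reference.
Source V1 fixes V_0 = 10 V.
KCL at each unknown node (sum of currents leaving = 0; resistances in Ω):
  Node 1: (V_1 - 10)/3 + (V_1 - 0)/91 + (V_1 - V_3)/11000 = 0
  Node 3: (V_3 - 10)/39000 + (V_3 - 0)/1100 + (V_3 - V_1)/11000 = 0
Collecting terms (coefficients in siemens):
  0.3444·V_1 - 0.00009091·V_3 = 3.333
  0.001026·V_3 - 0.00009091·V_1 = 0.0002564
Determinant D = (0.3444)(0.001026) - (-0.00009091)(-0.00009091) = 0.0003532
V_1 = [(3.333)(0.001026) - (-0.00009091)(0.0002564)]/D = 9.679 V
V_3 = [(0.3444)(0.0002564) - (3.333)(-0.00009091)]/D = 1.108 V
V_th = V_1 - V_3 = 9.679 - 1.108 = 8.571 V
Step 2 — R_th: zero the source — replace V1 by a short circuit (node 2 merges into node 0) — and find the resistance seen between A (node 1) and B (node 3).
Reduce the network between node 1 (A) and node 3 (B) by series/parallel combination:
  Rp1 = R1 ‖ R2 (parallel, both between nodes 0 and 1) = 1/(1/3 + 1/91) = 2.904 Ω
  Rp2 = R3 ‖ R4 (parallel, both between nodes 0 and 3) = 1/(1/39000 + 1/1100) = 1070 Ω
  Rs1 = Rp1 + Rp2 (series, joined only at node 0) = 2.904 + 1070 = 1073 Ω
  Rp3 = R5 ‖ Rs1 (parallel, both between nodes 1 and 3) = 1/(1/11000 + 1/1073) = 977.4 Ω
R_th = 977.4 Ω
I_n = V_th/R_th = 8.571/977.4 = 0.008769 A, and R_n = R_th = 977.4 Ω

Final answer: I_n = 0.008769 A, R_n = 977.4 Ω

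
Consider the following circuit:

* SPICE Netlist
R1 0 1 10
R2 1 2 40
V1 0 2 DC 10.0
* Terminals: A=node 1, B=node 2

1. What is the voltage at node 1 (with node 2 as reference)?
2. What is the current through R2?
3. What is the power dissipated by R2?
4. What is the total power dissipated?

Nodal analysis, taking node 2 as the 0 V reference.
Source V1 fixes V_0 = 10 V.
KCL at each unknown node (sum of currents leaving = 0; resistances in Ω):
  Node 1: (V_1 - 10)/10 + (V_1 - 0)/40 = 0
Collecting terms: 0.125 × V_1 = 1  =>  V_1 = 8 V
Part 1:
  Read off the nodal solution: V_1 = 8 V
Part 2:
  I_R2 = (V_1 - V_2)/R2 = (8 - 0)/40 = 0.2 A
  Magnitude: I_R2 = 0.2 A
Part 3:
  I_R2 = (V_1 - V_2)/R2 = (8 - 0)/40 = 0.2 A
  P_R2 = I_R2² × R2 = (0.2)² × 40 = 1.6 W
Part 4:
  Power in each resistor, P = (ΔV)²/R:
    P_R1 = (10 - 8)²/10 = 0.4 W
    P_R2 = (8 - 0)²/40 = 1.6 W
  P_total = P_R1 + P_R2 = 2 W

Final answers:
1. V_1 = 8 V
2. I_R2 = 0.2 A
3. P_R2 = 1.6 W
4. P_total = 2 W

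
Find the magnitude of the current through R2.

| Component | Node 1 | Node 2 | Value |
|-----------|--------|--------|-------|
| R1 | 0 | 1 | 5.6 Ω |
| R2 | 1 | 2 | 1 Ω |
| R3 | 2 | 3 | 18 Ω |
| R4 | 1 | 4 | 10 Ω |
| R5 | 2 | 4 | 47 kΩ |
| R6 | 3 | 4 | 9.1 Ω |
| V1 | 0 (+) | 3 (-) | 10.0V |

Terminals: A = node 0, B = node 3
Nodal analysis, taking node 3 as the 0 V reference.
Source V1 fixes V_0 = 10 V.
KCL at each unknown node (sum of currents leaving = 0; resistances in Ω):
  Node 1: (V_1 - 10)/5.6 + (V_1 - V_2)/1 + (V_1 - V_4)/10 = 0
  Node 2: (V_2 - V_1)/1 + (V_2 - 0)/18 + (V_2 - V_4)/47000 = 0
  Node 4: (V_4 - V_1)/10 + (V_4 - V_2)/47000 + (V_4 - 0)/9.1 = 0
Collecting terms (coefficients in siemens):
  1.279·V_1 - 1·V_2 - 0.1·V_4 = 1.786
  1.056·V_2 - 1·V_1 - 0.00002128·V_4 = 0
  0.2099·V_4 - 0.1·V_1 - 0.00002128·V_2 = 0
Solving these 3 simultaneous equations (Gaussian elimination) gives:
  V_1 = 6.297 V, V_2 = 5.966 V, V_4 = 3.001 V
I_R2 = (V_1 - V_2)/R2 = (6.297 - 5.966)/1 = 0.3315 A
|I_R2| = 0.3315 A

Final answer: |I_R2| = 0.3315 A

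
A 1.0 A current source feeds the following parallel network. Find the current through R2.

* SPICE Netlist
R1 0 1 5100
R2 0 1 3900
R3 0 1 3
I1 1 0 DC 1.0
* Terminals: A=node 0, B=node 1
All resistors sit directly between nodes 0 and 1, so they are in parallel and share one voltage V; the full source current 1 A splits among them.
1/R_par = 1/5100 + 1/3900 + 1/3 = 0.3338 S  =>  R_par = 2.996 Ω
V = I × R_par = 1 × 2.996 = 2.996 V
I_R2 = V/R2 = 2.996/3900 = 0.0007682 A

Final answer: 0.0007682 A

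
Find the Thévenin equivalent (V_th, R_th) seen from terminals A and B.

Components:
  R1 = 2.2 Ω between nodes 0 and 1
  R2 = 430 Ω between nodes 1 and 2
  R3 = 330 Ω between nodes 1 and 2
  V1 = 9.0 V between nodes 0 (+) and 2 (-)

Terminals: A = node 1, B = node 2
Step 1 — V_th is the open-circuit voltage V_A - V_B (nothing connected across the terminals).
Nodal analysis, taking node 2 as the 0 V reference.
Source V1 fixes V_0 = 9 V.
KCL at each unknown node (sum of currents leaving = 0; resistances in Ω):
  Node 1: (V_1 - 9)/2.2 + (V_1 - 0)/430 + (V_1 - 0)/330 = 0
Collecting terms: 0.4599 × V_1 = 4.091  =>  V_1 = 8.895 V
V_th = V_1 - V_2 = 8.895 - 0 = 8.895 V
Step 2 — R_th: zero the source — replace V1 by a short circuit (node 2 merges into node 0) — and find the resistance seen between A (node 1) and B (node 0).
Reduce the network between node 1 (A) and node 0 (B) by series/parallel combination:
  Rp1 = R1 ‖ R2 ‖ R3 (parallel, all between nodes 0 and 1) = 1/(1/2.2 + 1/430 + 1/330) = 2.174 Ω
R_th = 2.174 Ω

Final answer: V_th = 8.895 V, R_th = 2.174 Ω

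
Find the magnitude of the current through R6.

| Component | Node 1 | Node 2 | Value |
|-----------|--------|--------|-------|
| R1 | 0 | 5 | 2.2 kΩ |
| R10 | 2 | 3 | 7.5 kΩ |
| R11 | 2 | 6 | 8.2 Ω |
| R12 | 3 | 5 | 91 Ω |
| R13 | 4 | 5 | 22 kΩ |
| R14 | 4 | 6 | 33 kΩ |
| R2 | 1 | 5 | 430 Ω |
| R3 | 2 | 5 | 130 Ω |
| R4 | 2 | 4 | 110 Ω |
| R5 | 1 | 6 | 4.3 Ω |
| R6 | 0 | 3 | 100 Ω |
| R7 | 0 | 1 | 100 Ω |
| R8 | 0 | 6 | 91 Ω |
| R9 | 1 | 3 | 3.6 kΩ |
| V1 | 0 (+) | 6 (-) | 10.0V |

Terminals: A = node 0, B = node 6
Nodal analysis, taking node 6 as the 0 V reference.
Source V1 fixes V_0 = 10 V.
KCL at each unknown node (sum of currents leaving = 0; resistances in Ω):
  Node 1: (V_1 - V_5)/430 + (V_1 - 0)/4.3 + (V_1 - 10)/100 + (V_1 - V_3)/3600 = 0
  Node 2: (V_2 - V_5)/130 + (V_2 - V_4)/110 + (V_2 - V_3)/7500 + (V_2 - 0)/8.2 = 0
  Node 3: (V_3 - 10)/100 + (V_3 - V_1)/3600 + (V_3 - V_2)/7500 + (V_3 - V_5)/91 = 0
  Node 4: (V_4 - V_2)/110 + (V_4 - V_5)/22000 + (V_4 - 0)/33000 = 0
  Node 5: (V_5 - 10)/2200 + (V_5 - V_1)/430 + (V_5 - V_2)/130 + (V_5 - V_3)/91 + (V_5 - V_4)/22000 = 0
Collecting terms (coefficients in siemens):
  0.2452·V_1 - 0.0002778·V_3 - 0.002326·V_5 = 0.1
  0.1389·V_2 - 0.0001333·V_3 - 0.009091·V_4 - 0.007692·V_5 = 0
  0.0214·V_3 - 0.0002778·V_1 - 0.0001333·V_2 - 0.01099·V_5 = 0.1
  0.009167·V_4 - 0.009091·V_2 - 0.00004545·V_5 = 0
  0.02151·V_5 - 0.002326·V_1 - 0.007692·V_2 - 0.01099·V_3 - 0.00004545·V_4 = 0.004545
Solving these 5 simultaneous equations (Gaussian elimination) gives:
  V_1 = 0.4505 V, V_2 = 0.2276 V, V_3 = 6.583 V, V_4 = 0.2441 V
  V_5 = 3.706 V
I_R6 = (V_0 - V_3)/R6 = (10 - 6.583)/100 = 0.03417 A
|I_R6| = 0.03417 A

Final answer: |I_R6| = 0.03417 A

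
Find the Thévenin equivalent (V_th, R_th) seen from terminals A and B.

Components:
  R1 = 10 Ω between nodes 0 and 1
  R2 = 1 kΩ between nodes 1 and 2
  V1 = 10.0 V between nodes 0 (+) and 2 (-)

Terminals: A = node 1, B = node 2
Step 1 — V_th is the open-circuit voltage V_A - V_B (nothing connected across the terminals).
Nodal analysis, taking node 2 as the 0 V reference.
Source V1 fixes V_0 = 10 V.
KCL at each unknown node (sum of currents leaving = 0; resistances in Ω):
  Node 1: (V_1 - 10)/10 + (V_1 - 0)/1000 = 0
Collecting terms: 0.101 × V_1 = 1  =>  V_1 = 9.901 V
V_th = V_1 - V_2 = 9.901 - 0 = 9.901 V
Step 2 — R_th: zero the source — replace V1 by a short circuit (node 2 merges into node 0) — and find the resistance seen between A (node 1) and B (node 0).
Reduce the network between node 1 (A) and node 0 (B) by series/parallel combination:
  Rp1 = R1 ‖ R2 (parallel, both between nodes 0 and 1) = 1/(1/10 + 1/1000) = 9.901 Ω
R_th = 9.901 Ω

Final answer: V_th = 9.901 V, R_th = 9.901 Ω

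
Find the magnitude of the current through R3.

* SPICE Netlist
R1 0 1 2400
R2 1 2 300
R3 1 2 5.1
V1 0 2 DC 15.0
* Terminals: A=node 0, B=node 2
Nodal analysis, taking node 2 as the 0 V reference.
Source V1 fixes V_0 = 15 V.
KCL at each unknown node (sum of currents leaving = 0; resistances in Ω):
  Node 1: (V_1 - 15)/2400 + (V_1 - 0)/300 + (V_1 - 0)/5.1 = 0
Collecting terms: 0.1998 × V_1 = 0.00625  =>  V_1 = 0.03128 V
I_R3 = (V_1 - V_2)/R3 = (0.03128 - 0)/5.1 = 0.006133 A
|I_R3| = 0.006133 A

Final answer: |I_R3| = 0.006133 A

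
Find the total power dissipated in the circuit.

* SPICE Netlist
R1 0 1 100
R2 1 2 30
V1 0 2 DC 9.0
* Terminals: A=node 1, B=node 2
Nodal analysis, taking node 2 as the 0 V reference.
Source V1 fixes V_0 = 9 V.
KCL at each unknown node (sum of currents leaving = 0; resistances in Ω):
  Node 1: (V_1 - 9)/100 + (V_1 - 0)/30 = 0
Collecting terms: 0.04333 × V_1 = 0.09  =>  V_1 = 2.077 V
Power in each resistor, P = (ΔV)²/R:
  P_R1 = (9 - 2.077)²/100 = 0.4793 W
  P_R2 = (2.077 - 0)²/30 = 0.1438 W
P_total = P_R1 + P_R2 = 0.6231 W

Final answer: 0.6231 W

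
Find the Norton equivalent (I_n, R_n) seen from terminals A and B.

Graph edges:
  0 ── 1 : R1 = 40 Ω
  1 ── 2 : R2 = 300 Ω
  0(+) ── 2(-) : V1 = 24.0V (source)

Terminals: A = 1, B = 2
Find the Thévenin equivalent first; then I_n = V_th/R_th and R_n = R_th.
Step 1 — V_th is the open-circuit voltage V_A - V_B (nothing connected across the terminals).
Nodal analysis, taking node 2 as the 0 V reference.
Source V1 fixes V_0 = 24 V.
KCL at each unknown node (sum of currents leaving = 0; resistances in Ω):
  Node 1: (V_1 - 24)/40 + (V_1 - 0)/300 = 0
Collecting terms: 0.02833 × V_1 = 0.6  =>  V_1 = 21.18 V
V_th = V_1 - V_2 = 21.18 - 0 = 21.18 V
Step 2 — R_th: zero the source — replace V1 by a short circuit (node 2 merges into node 0) — and find the resistance seen between A (node 1) and B (node 0).
Reduce the network between node 1 (A) and node 0 (B) by series/parallel combination:
  Rp1 = R1 ‖ R2 (parallel, both between nodes 0 and 1) = 1/(1/40 + 1/300) = 35.29 Ω
R_th = 35.29 Ω
I_n = V_th/R_th = 21.18/35.29 = 0.6 A, and R_n = R_th = 35.29 Ω

Final answer: I_n = 0.6 A, R_n = 35.29 Ω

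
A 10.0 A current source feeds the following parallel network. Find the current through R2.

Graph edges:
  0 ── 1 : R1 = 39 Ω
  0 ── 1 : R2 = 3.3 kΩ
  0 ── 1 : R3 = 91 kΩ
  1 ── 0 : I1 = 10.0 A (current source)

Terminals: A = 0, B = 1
All resistors sit directly between nodes 0 and 1, so they are in parallel and share one voltage V; the full source current 10 A splits among them.
1/R_par = 1/39 + 1/3300 + 1/91000 = 0.02596 S  =>  R_par = 38.53 Ω
V = I × R_par = 10 × 38.53 = 385.3 V
I_R2 = V/R2 = 385.3/3300 = 0.1168 A

Final answer: 0.1168 A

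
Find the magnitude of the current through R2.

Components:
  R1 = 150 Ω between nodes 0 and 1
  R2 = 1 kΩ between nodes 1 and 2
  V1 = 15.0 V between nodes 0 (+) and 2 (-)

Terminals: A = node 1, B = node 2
Nodal analysis, taking node 2 as the 0 V reference.
Source V1 fixes V_0 = 15 V.
KCL at each unknown node (sum of currents leaving = 0; resistances in Ω):
  Node 1: (V_1 - 15)/150 + (V_1 - 0)/1000 = 0
Collecting terms: 0.007667 × V_1 = 0.1  =>  V_1 = 13.04 V
I_R2 = (V_1 - V_2)/R2 = (13.04 - 0)/1000 = 0.01304 A
|I_R2| = 0.01304 A

Final answer: |I_R2| = 0.01304 A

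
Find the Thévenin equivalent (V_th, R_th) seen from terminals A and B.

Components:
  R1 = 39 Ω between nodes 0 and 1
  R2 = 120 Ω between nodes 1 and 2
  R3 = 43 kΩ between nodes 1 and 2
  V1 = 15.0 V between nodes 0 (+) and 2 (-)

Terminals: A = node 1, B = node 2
Step 1 — V_th is the open-circuit voltage V_A - V_B (nothing connected across the terminals).
Nodal analysis, taking node 2 as the 0 V reference.
Source V1 fixes V_0 = 15 V.
KCL at each unknown node (sum of currents leaving = 0; resistances in Ω):
  Node 1: (V_1 - 15)/39 + (V_1 - 0)/120 + (V_1 - 0)/43000 = 0
Collecting terms: 0.034 × V_1 = 0.3846  =>  V_1 = 11.31 V
V_th = V_1 - V_2 = 11.31 - 0 = 11.31 V
Step 2 — R_th: zero the source — replace V1 by a short circuit (node 2 merges into node 0) — and find the resistance seen between A (node 1) and B (node 0).
Reduce the network between node 1 (A) and node 0 (B) by series/parallel combination:
  Rp1 = R1 ‖ R2 ‖ R3 (parallel, all between nodes 0 and 1) = 1/(1/39 + 1/120 + 1/43000) = 29.41 Ω
R_th = 29.41 Ω

Final answer: V_th = 11.31 V, R_th = 29.41 Ω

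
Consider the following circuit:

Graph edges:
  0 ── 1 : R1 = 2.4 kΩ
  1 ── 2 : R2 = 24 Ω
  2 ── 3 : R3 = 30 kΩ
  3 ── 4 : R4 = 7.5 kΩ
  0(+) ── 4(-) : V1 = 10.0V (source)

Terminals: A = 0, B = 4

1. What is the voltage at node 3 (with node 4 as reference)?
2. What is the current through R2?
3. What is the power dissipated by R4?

Nodal analysis, taking node 4 as the 0 V reference.
Source V1 fixes V_0 = 10 V.
KCL at each unknown node (sum of currents leaving = 0; resistances in Ω):
  Node 1: (V_1 - 10)/2400 + (V_1 - V_2)/24 = 0
  Node 2: (V_2 - V_1)/24 + (V_2 - V_3)/30000 = 0
  Node 3: (V_3 - V_2)/30000 + (V_3 - 0)/7500 = 0
Collecting terms (coefficients in siemens):
  0.04208·V_1 - 0.04167·V_2 = 0.004167
  0.0417·V_2 - 0.04167·V_1 - 0.00003333·V_3 = 0
  0.0001667·V_3 - 0.00003333·V_2 = 0
Solving these 3 simultaneous equations (Gaussian elimination) gives:
  V_1 = 9.399 V, V_2 = 9.393 V, V_3 = 1.879 V
Part 1:
  Read off the nodal solution: V_3 = 1.879 V
Part 2:
  I_R2 = (V_1 - V_2)/R2 = (9.399 - 9.393)/24 = 0.0002505 A
  Magnitude: I_R2 = 0.0002505 A
Part 3:
  I_R4 = (V_3 - V_4)/R4 = (1.879 - 0)/7500 = 0.0002505 A
  P_R4 = I_R4² × R4 = (0.0002505)² × 7500 = 0.0004705 W

Final answers:
1. V_3 = 1.879 V
2. I_R2 = 0.0002505 A
3. P_R4 = 0.0004705 W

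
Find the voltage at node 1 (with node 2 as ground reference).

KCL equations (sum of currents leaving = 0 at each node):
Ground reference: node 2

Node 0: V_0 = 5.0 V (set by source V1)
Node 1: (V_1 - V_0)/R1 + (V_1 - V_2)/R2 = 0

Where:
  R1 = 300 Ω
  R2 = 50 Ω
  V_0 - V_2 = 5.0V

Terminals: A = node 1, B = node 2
Nodal analysis, taking node 2 as the 0 V reference.
Source V1 fixes V_0 = 5 V.
KCL at each unknown node (sum of currents leaving = 0; resistances in Ω):
  Node 1: (V_1 - 5)/300 + (V_1 - 0)/50 = 0
Collecting terms: 0.02333 × V_1 = 0.01667  =>  V_1 = 0.7143 V
The requested potential is V_1 = 0.7143 V.

Final answer: V_1 = 0.7143 V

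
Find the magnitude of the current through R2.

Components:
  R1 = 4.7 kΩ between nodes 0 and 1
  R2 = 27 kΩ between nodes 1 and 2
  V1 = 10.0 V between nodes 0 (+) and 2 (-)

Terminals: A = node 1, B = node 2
Nodal analysis, taking node 2 as the 0 V reference.
Source V1 fixes V_0 = 10 V.
KCL at each unknown node (sum of currents leaving = 0; resistances in Ω):
  Node 1: (V_1 - 10)/4700 + (V_1 - 0)/27000 = 0
Collecting terms: 0.0002498 × V_1 = 0.002128  =>  V_1 = 8.517 V
I_R2 = (V_1 - V_2)/R2 = (8.517 - 0)/27000 = 0.0003155 A
|I_R2| = 0.0003155 A

Final answer: |I_R2| = 0.0003155 A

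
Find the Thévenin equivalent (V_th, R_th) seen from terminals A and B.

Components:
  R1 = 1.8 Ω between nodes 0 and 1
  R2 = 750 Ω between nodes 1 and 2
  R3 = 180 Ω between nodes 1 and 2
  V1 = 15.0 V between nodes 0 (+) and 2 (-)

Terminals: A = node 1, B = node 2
Step 1 — V_th is the open-circuit voltage V_A - V_B (nothing connected across the terminals).
Nodal analysis, taking node 2 as the 0 V reference.
Source V1 fixes V_0 = 15 V.
KCL at each unknown node (sum of currents leaving = 0; resistances in Ω):
  Node 1: (V_1 - 15)/1.8 + (V_1 - 0)/750 + (V_1 - 0)/180 = 0
Collecting terms: 0.5624 × V_1 = 8.333  =>  V_1 = 14.82 V
V_th = V_1 - V_2 = 14.82 - 0 = 14.82 V
Step 2 — R_th: zero the source — replace V1 by a short circuit (node 2 merges into node 0) — and find the resistance seen between A (node 1) and B (node 0).
Reduce the network between node 1 (A) and node 0 (B) by series/parallel combination:
  Rp1 = R1 ‖ R2 ‖ R3 (parallel, all between nodes 0 and 1) = 1/(1/1.8 + 1/750 + 1/180) = 1.778 Ω
R_th = 1.778 Ω

Final answer: V_th = 14.82 V, R_th = 1.778 Ω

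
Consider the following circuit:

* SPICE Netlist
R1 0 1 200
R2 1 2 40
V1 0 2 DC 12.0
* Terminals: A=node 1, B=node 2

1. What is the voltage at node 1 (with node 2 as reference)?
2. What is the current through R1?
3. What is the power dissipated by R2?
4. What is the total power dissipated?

Nodal analysis, taking node 2 as the 0 V reference.
Source V1 fixes V_0 = 12 V.
KCL at each unknown node (sum of currents leaving = 0; resistances in Ω):
  Node 1: (V_1 - 12)/200 + (V_1 - 0)/40 = 0
Collecting terms: 0.03 × V_1 = 0.06  =>  V_1 = 2 V
Part 1:
  Read off the nodal solution: V_1 = 2 V
Part 2:
  I_R1 = (V_0 - V_1)/R1 = (12 - 2)/200 = 0.05 A
  Magnitude: I_R1 = 0.05 A
Part 3:
  I_R2 = (V_1 - V_2)/R2 = (2 - 0)/40 = 0.05 A
  P_R2 = I_R2² × R2 = (0.05)² × 40 = 0.1 W
Part 4:
  Power in each resistor, P = (ΔV)²/R:
    P_R1 = (12 - 2)²/200 = 0.5 W
    P_R2 = (2 - 0)²/40 = 0.1 W
  P_total = P_R1 + P_R2 = 0.6 W

Final answers:
1. V_1 = 2 V
2. I_R1 = 0.05 A
3. P_R2 = 0.1 W
4. P_total = 0.6 W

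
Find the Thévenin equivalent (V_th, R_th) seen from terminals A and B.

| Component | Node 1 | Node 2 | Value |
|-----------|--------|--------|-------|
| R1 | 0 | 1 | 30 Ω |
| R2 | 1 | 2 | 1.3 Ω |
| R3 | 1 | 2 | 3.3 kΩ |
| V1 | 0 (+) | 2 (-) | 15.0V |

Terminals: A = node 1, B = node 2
Step 1 — V_th is the open-circuit voltage V_A - V_B (nothing connected across the terminals).
Nodal analysis, taking node 2 as the 0 V reference.
Source V1 fixes V_0 = 15 V.
KCL at each unknown node (sum of currents leaving = 0; resistances in Ω):
  Node 1: (V_1 - 15)/30 + (V_1 - 0)/1.3 + (V_1 - 0)/3300 = 0
Collecting terms: 0.8029 × V_1 = 0.5  =>  V_1 = 0.6228 V
V_th = V_1 - V_2 = 0.6228 - 0 = 0.6228 V
Step 2 — R_th: zero the source — replace V1 by a short circuit (node 2 merges into node 0) — and find the resistance seen between A (node 1) and B (node 0).
Reduce the network between node 1 (A) and node 0 (B) by series/parallel combination:
  Rp1 = R1 ‖ R2 ‖ R3 (parallel, all between nodes 0 and 1) = 1/(1/30 + 1/1.3 + 1/3300) = 1.246 Ω
R_th = 1.246 Ω

Final answer: V_th = 0.6228 V, R_th = 1.246 Ω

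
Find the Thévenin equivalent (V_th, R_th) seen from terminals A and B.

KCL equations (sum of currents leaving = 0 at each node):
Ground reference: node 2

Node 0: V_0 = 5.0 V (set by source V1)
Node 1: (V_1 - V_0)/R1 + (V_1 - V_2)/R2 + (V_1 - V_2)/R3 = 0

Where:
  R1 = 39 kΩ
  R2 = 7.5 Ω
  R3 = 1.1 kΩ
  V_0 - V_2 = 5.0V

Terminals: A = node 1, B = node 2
Step 1 — V_th is the open-circuit voltage V_A - V_B (nothing connected across the terminals).
Nodal analysis, taking node 2 as the 0 V reference.
Source V1 fixes V_0 = 5 V.
KCL at each unknown node (sum of currents leaving = 0; resistances in Ω):
  Node 1: (V_1 - 5)/39000 + (V_1 - 0)/7.5 + (V_1 - 0)/1100 = 0
Collecting terms: 0.1343 × V_1 = 0.0001282  =>  V_1 = 0.0009548 V
V_th = V_1 - V_2 = 0.0009548 - 0 = 0.0009548 V
Step 2 — R_th: zero the source — replace V1 by a short circuit (node 2 merges into node 0) — and find the resistance seen between A (node 1) and B (node 0).
Reduce the network between node 1 (A) and node 0 (B) by series/parallel combination:
  Rp1 = R1 ‖ R2 ‖ R3 (parallel, all between nodes 0 and 1) = 1/(1/39000 + 1/7.5 + 1/1100) = 7.448 Ω
R_th = 7.448 Ω

Final answer: V_th = 0.0009548 V, R_th = 7.448 Ω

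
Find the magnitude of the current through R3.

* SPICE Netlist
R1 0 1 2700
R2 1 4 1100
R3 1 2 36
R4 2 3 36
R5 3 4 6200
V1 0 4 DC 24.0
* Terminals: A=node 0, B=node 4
Nodal analysis, taking node 4 as the 0 V reference.
Source V1 fixes V_0 = 24 V.
KCL at each unknown node (sum of currents leaving = 0; resistances in Ω):
  Node 1: (V_1 - 24)/2700 + (V_1 - 0)/1100 + (V_1 - V_2)/36 = 0
  Node 2: (V_2 - V_1)/36 + (V_2 - V_3)/36 = 0
  Node 3: (V_3 - V_2)/36 + (V_3 - 0)/6200 = 0
Collecting terms (coefficients in siemens):
  0.02906·V_1 - 0.02778·V_2 = 0.008889
  0.05556·V_2 - 0.02778·V_1 - 0.02778·V_3 = 0
  0.02794·V_3 - 0.02778·V_2 = 0
Solving these 3 simultaneous equations (Gaussian elimination) gives:
  V_1 = 6.178 V, V_2 = 6.142 V, V_3 = 6.107 V
I_R3 = (V_1 - V_2)/R3 = (6.178 - 6.142)/36 = 0.0009849 A
|I_R3| = 0.0009849 A

Final answer: |I_R3| = 0.0009849 A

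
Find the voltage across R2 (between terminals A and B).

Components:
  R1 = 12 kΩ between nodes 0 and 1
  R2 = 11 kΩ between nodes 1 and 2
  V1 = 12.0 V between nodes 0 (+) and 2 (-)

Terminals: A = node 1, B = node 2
R1 and R2 are in series across V1 (node 0 → node 1 → node 2), and the output A–B is taken across R2, so this is a voltage divider.
Series current: I = V1/(R1 + R2) = 12/(12000 + 11000) = 12/23000 = 0.0005217 A
V_R2 = I × R2 = V1 × R2/(R1 + R2) = 12 × 11000/23000 = 5.739 V

Final answer: 5.739 V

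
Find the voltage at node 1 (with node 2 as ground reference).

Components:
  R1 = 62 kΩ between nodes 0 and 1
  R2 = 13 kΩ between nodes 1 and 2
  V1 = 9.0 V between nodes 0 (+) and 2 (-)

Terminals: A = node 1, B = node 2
Nodal analysis, taking node 2 as the 0 V reference.
Source V1 fixes V_0 = 9 V.
KCL at each unknown node (sum of currents leaving = 0; resistances in Ω):
  Node 1: (V_1 - 9)/62000 + (V_1 - 0)/13000 = 0
Collecting terms: 0.00009305 × V_1 = 0.0001452  =>  V_1 = 1.56 V
The requested potential is V_1 = 1.56 V.

Final answer: V_1 = 1.56 V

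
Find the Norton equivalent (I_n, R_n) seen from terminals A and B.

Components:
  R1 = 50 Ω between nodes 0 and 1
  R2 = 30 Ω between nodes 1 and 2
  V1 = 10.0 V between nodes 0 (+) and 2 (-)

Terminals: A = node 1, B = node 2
Find the Thévenin equivalent first; then I_n = V_th/R_th and R_n = R_th.
Step 1 — V_th is the open-circuit voltage V_A - V_B (nothing connected across the terminals).
Nodal analysis, taking node 2 as the 0 V reference.
Source V1 fixes V_0 = 10 V.
KCL at each unknown node (sum of currents leaving = 0; resistances in Ω):
  Node 1: (V_1 - 10)/50 + (V_1 - 0)/30 = 0
Collecting terms: 0.05333 × V_1 = 0.2  =>  V_1 = 3.75 V
V_th = V_1 - V_2 = 3.75 - 0 = 3.75 V
Step 2 — R_th: zero the source — replace V1 by a short circuit (node 2 merges into node 0) — and find the resistance seen between A (node 1) and B (node 0).
Reduce the network between node 1 (A) and node 0 (B) by series/parallel combination:
  Rp1 = R1 ‖ R2 (parallel, both between nodes 0 and 1) = 1/(1/50 + 1/30) = 18.75 Ω
R_th = 18.75 Ω
I_n = V_th/R_th = 3.75/18.75 = 0.2 A, and R_n = R_th = 18.75 Ω

Final answer: I_n = 0.2 A, R_n = 18.75 Ω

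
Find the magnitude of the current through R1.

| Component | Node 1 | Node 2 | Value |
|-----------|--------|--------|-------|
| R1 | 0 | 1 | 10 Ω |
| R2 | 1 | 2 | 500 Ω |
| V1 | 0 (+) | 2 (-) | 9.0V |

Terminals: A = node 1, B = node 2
Nodal analysis, taking node 2 as the 0 V reference.
Source V1 fixes V_0 = 9 V.
KCL at each unknown node (sum of currents leaving = 0; resistances in Ω):
  Node 1: (V_1 - 9)/10 + (V_1 - 0)/500 = 0
Collecting terms: 0.102 × V_1 = 0.9  =>  V_1 = 8.824 V
I_R1 = (V_0 - V_1)/R1 = (9 - 8.824)/10 = 0.01765 A
|I_R1| = 0.01765 A

Final answer: |I_R1| = 0.01765 A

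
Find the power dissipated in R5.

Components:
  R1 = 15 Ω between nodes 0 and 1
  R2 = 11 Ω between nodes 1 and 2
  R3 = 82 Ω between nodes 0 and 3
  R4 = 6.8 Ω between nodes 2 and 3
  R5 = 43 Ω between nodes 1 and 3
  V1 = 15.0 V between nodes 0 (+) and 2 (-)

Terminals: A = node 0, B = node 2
Nodal analysis, taking node 2 as the 0 V reference.
Source V1 fixes V_0 = 15 V.
KCL at each unknown node (sum of currents leaving = 0; resistances in Ω):
  Node 1: (V_1 - 15)/15 + (V_1 - 0)/11 + (V_1 - V_3)/43 = 0
  Node 3: (V_3 - 15)/82 + (V_3 - 0)/6.8 + (V_3 - V_1)/43 = 0
Collecting terms (coefficients in siemens):
  0.1808·V_1 - 0.02326·V_3 = 1
  0.1825·V_3 - 0.02326·V_1 = 0.1829
Determinant D = (0.1808)(0.1825) - (-0.02326)(-0.02326) = 0.03246
V_1 = [(1)(0.1825) - (-0.02326)(0.1829)]/D = 5.753 V
V_3 = [(0.1808)(0.1829) - (1)(-0.02326)]/D = 1.735 V
I_R5 = (V_1 - V_3)/R5 = (5.753 - 1.735)/43 = 0.09344 A
P_R5 = I_R5² × R5 = (0.09344)² × 43 = 0.3754 W

Final answer: 0.3754 W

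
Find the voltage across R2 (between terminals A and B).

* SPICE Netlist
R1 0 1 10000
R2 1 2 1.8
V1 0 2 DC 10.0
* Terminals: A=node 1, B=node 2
R1 and R2 are in series across V1 (node 0 → node 1 → node 2), and the output A–B is taken across R2, so this is a voltage divider.
Series current: I = V1/(R1 + R2) = 10/(10000 + 1.8) = 10/10000 = 0.0009998 A
V_R2 = I × R2 = V1 × R2/(R1 + R2) = 10 × 1.8/10000 = 0.0018 V

Final answer: 0.0018 V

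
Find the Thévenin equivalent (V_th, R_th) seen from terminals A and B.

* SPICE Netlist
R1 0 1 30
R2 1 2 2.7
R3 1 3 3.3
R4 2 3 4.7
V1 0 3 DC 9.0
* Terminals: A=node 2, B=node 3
Step 1 — V_th is the open-circuit voltage V_A - V_B (nothing connected across the terminals).
Nodal analysis, taking node 3 as the 0 V reference.
Source V1 fixes V_0 = 9 V.
KCL at each unknown node (sum of currents leaving = 0; resistances in Ω):
  Node 1: (V_1 - 9)/30 + (V_1 - V_2)/2.7 + (V_1 - 0)/3.3 = 0
  Node 2: (V_2 - V_1)/2.7 + (V_2 - 0)/4.7 = 0
Collecting terms (coefficients in siemens):
  0.7067·V_1 - 0.3704·V_2 = 0.3
  0.5831·V_2 - 0.3704·V_1 = 0
Determinant D = (0.7067)(0.5831) - (-0.3704)(-0.3704) = 0.2749
V_1 = [(0.3)(0.5831) - (-0.3704)(0)]/D = 0.6363 V
V_2 = [(0.7067)(0) - (0.3)(-0.3704)]/D = 0.4041 V
V_th = V_2 - V_3 = 0.4041 - 0 = 0.4041 V
Step 2 — R_th: zero the source — replace V1 by a short circuit (node 3 merges into node 0) — and find the resistance seen between A (node 2) and B (node 0).
Reduce the network between node 2 (A) and node 0 (B) by series/parallel combination:
  Rp1 = R1 ‖ R3 (parallel, both between nodes 0 and 1) = 1/(1/30 + 1/3.3) = 2.973 Ω
  Rs1 = R2 + Rp1 (series, joined only at node 1) = 2.7 + 2.973 = 5.673 Ω
  Rp2 = R4 ‖ Rs1 (parallel, both between nodes 0 and 2) = 1/(1/4.7 + 1/5.673) = 2.57 Ω
R_th = 2.57 Ω

Final answer: V_th = 0.4041 V, R_th = 2.57 Ω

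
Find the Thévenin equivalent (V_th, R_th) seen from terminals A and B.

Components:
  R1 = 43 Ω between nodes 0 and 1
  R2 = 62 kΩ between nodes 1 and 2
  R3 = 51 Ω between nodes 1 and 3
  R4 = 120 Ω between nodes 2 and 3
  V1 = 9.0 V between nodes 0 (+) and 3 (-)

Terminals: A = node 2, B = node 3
Step 1 — V_th is the open-circuit voltage V_A - V_B (nothing connected across the terminals).
Nodal analysis, taking node 3 as the 0 V reference.
Source V1 fixes V_0 = 9 V.
KCL at each unknown node (sum of currents leaving = 0; resistances in Ω):
  Node 1: (V_1 - 9)/43 + (V_1 - V_2)/62000 + (V_1 - 0)/51 = 0
  Node 2: (V_2 - V_1)/62000 + (V_2 - 0)/120 = 0
Collecting terms (coefficients in siemens):
  0.04288·V_1 - 0.00001613·V_2 = 0.2093
  0.008349·V_2 - 0.00001613·V_1 = 0
Determinant D = (0.04288)(0.008349) - (-0.00001613)(-0.00001613) = 0.000358
V_1 = [(0.2093)(0.008349) - (-0.00001613)(0)]/D = 4.881 V
V_2 = [(0.04288)(0) - (0.2093)(-0.00001613)]/D = 0.009429 V
V_th = V_2 - V_3 = 0.009429 - 0 = 0.009429 V
Step 2 — R_th: zero the source — replace V1 by a short circuit (node 3 merges into node 0) — and find the resistance seen between A (node 2) and B (node 0).
Reduce the network between node 2 (A) and node 0 (B) by series/parallel combination:
  Rp1 = R1 ‖ R3 (parallel, both between nodes 0 and 1) = 1/(1/43 + 1/51) = 23.33 Ω
  Rs1 = R2 + Rp1 (series, joined only at node 1) = 62000 + 23.33 = 62020 Ω
  Rp2 = R4 ‖ Rs1 (parallel, both between nodes 0 and 2) = 1/(1/120 + 1/62020) = 119.8 Ω
R_th = 119.8 Ω

Final answer: V_th = 0.009429 V, R_th = 119.8 Ω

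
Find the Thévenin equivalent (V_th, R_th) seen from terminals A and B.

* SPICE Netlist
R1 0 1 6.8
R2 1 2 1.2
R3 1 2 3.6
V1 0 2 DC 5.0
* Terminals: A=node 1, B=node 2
Step 1 — V_th is the open-circuit voltage V_A - V_B (nothing connected across the terminals).
Nodal analysis, taking node 2 as the 0 V reference.
Source V1 fixes V_0 = 5 V.
KCL at each unknown node (sum of currents leaving = 0; resistances in Ω):
  Node 1: (V_1 - 5)/6.8 + (V_1 - 0)/1.2 + (V_1 - 0)/3.6 = 0
Collecting terms: 1.258 × V_1 = 0.7353  =>  V_1 = 0.5844 V
V_th = V_1 - V_2 = 0.5844 - 0 = 0.5844 V
Step 2 — R_th: zero the source — replace V1 by a short circuit (node 2 merges into node 0) — and find the resistance seen between A (node 1) and B (node 0).
Reduce the network between node 1 (A) and node 0 (B) by series/parallel combination:
  Rp1 = R1 ‖ R2 ‖ R3 (parallel, all between nodes 0 and 1) = 1/(1/6.8 + 1/1.2 + 1/3.6) = 0.7948 Ω
R_th = 0.7948 Ω

Final answer: V_th = 0.5844 V, R_th = 0.7948 Ω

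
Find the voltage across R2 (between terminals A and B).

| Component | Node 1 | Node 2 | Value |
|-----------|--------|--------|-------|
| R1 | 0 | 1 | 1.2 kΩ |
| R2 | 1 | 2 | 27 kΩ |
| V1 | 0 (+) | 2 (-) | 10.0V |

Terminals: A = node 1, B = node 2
R1 and R2 are in series across V1 (node 0 → node 1 → node 2), and the output A–B is taken across R2, so this is a voltage divider.
Series current: I = V1/(R1 + R2) = 10/(1200 + 27000) = 10/28200 = 0.0003546 A
V_R2 = I × R2 = V1 × R2/(R1 + R2) = 10 × 27000/28200 = 9.574 V

Final answer: 9.574 V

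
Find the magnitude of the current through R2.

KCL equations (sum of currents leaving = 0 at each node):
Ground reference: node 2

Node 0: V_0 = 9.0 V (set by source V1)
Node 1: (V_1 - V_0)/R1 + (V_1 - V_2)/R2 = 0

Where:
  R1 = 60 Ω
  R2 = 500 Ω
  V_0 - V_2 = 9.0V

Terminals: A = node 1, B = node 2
Nodal analysis, taking node 2 as the 0 V reference.
Source V1 fixes V_0 = 9 V.
KCL at each unknown node (sum of currents leaving = 0; resistances in Ω):
  Node 1: (V_1 - 9)/60 + (V_1 - 0)/500 = 0
Collecting terms: 0.01867 × V_1 = 0.15  =>  V_1 = 8.036 V
I_R2 = (V_1 - V_2)/R2 = (8.036 - 0)/500 = 0.01607 A
|I_R2| = 0.01607 A

Final answer: |I_R2| = 0.01607 A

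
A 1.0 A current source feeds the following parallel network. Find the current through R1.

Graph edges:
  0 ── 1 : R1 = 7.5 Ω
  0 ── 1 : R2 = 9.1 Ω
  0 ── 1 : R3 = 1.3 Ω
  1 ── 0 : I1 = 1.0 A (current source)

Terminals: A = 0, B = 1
All resistors sit directly between nodes 0 and 1, so they are in parallel and share one voltage V; the full source current 1 A splits among them.
1/R_par = 1/7.5 + 1/9.1 + 1/1.3 = 1.012 S  =>  R_par = 0.9877 Ω
V = I × R_par = 1 × 0.9877 = 0.9877 V
I_R1 = V/R1 = 0.9877/7.5 = 0.1317 A

Final answer: 0.1317 A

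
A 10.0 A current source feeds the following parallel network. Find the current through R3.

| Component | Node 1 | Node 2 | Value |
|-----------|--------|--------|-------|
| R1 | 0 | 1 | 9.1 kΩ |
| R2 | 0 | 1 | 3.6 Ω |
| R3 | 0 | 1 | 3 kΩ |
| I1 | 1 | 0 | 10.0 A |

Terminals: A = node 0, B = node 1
All resistors sit directly between nodes 0 and 1, so they are in parallel and share one voltage V; the full source current 10 A splits among them.
1/R_par = 1/9100 + 1/3.6 + 1/3000 = 0.2782 S  =>  R_par = 3.594 Ω
V = I × R_par = 10 × 3.594 = 35.94 V
I_R3 = V/R3 = 35.94/3000 = 0.01198 A

Final answer: 0.01198 A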